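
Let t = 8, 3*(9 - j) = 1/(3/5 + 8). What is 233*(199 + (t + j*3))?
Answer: 2343281/43 ≈ 54495.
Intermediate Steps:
j = 1156/129 (j = 9 - 1/(3*(3/5 + 8)) = 9 - 1/(3*(3*(⅕) + 8)) = 9 - 1/(3*(⅗ + 8)) = 9 - 1/(3*43/5) = 9 - ⅓*5/43 = 9 - 5/129 = 1156/129 ≈ 8.9612)
233*(199 + (t + j*3)) = 233*(199 + (8 + (1156/129)*3)) = 233*(199 + (8 + 1156/43)) = 233*(199 + 1500/43) = 233*(10057/43) = 2343281/43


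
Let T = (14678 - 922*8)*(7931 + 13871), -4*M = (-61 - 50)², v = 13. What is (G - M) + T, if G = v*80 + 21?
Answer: 636809381/4 ≈ 1.5920e+8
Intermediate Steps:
G = 1061 (G = 13*80 + 21 = 1040 + 21 = 1061)
M = -12321/4 (M = -(-61 - 50)²/4 = -¼*(-111)² = -¼*12321 = -12321/4 ≈ -3080.3)
T = 159198204 (T = (14678 - 7376)*21802 = 7302*21802 = 159198204)
(G - M) + T = (1061 - 1*(-12321/4)) + 159198204 = (1061 + 12321/4) + 159198204 = 16565/4 + 159198204 = 636809381/4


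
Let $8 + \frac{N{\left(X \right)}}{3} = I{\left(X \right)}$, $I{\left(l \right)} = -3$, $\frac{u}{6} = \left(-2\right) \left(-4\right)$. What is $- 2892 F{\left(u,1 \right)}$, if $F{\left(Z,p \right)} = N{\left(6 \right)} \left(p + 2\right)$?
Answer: $286308$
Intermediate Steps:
$u = 48$ ($u = 6 \left(\left(-2\right) \left(-4\right)\right) = 6 \cdot 8 = 48$)
$N{\left(X \right)} = -33$ ($N{\left(X \right)} = -24 + 3 \left(-3\right) = -24 - 9 = -33$)
$F{\left(Z,p \right)} = -66 - 33 p$ ($F{\left(Z,p \right)} = - 33 \left(p + 2\right) = - 33 \left(2 + p\right) = -66 - 33 p$)
$- 2892 F{\left(u,1 \right)} = - 2892 \left(-66 - 33\right) = \left(-2892\right) \left(-99\right) = 286308$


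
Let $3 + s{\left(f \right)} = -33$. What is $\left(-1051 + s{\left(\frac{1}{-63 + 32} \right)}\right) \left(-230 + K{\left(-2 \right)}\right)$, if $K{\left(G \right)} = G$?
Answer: $252184$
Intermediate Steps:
$s{\left(f \right)} = -36$ ($s{\left(f \right)} = -3 - 33 = -36$)
$\left(-1051 + s{\left(\frac{1}{-63 + 32} \right)}\right) \left(-230 + K{\left(-2 \right)}\right) = \left(-1051 - 36\right) \left(-230 - 2\right) = \left(-1087\right) \left(-232\right) = 252184$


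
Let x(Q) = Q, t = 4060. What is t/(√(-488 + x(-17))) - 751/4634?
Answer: -751/4634 - 812*I*√505/101 ≈ -0.16206 - 180.67*I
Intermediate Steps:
t/(√(-488 + x(-17))) - 751/4634 = 4060/(√(-488 - 17)) - 751/4634 = 4060/(√(-505)) - 751*1/4634 = 4060/((I*√505)) - 751/4634 = 4060*(-I*√505/505) - 751/4634 = -812*I*√505/101 - 751/4634 = -751/4634 - 812*I*√505/101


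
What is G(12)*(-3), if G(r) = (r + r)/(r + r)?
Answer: -3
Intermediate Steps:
G(r) = 1 (G(r) = (2*r)/((2*r)) = (2*r)*(1/(2*r)) = 1)
G(12)*(-3) = 1*(-3) = -3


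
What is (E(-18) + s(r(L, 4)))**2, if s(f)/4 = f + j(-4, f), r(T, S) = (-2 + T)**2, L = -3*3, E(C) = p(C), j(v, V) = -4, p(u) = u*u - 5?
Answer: 619369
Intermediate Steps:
p(u) = -5 + u**2 (p(u) = u**2 - 5 = -5 + u**2)
E(C) = -5 + C**2
L = -9
s(f) = -16 + 4*f (s(f) = 4*(f - 4) = 4*(-4 + f) = -16 + 4*f)
(E(-18) + s(r(L, 4)))**2 = ((-5 + (-18)**2) + (-16 + 4*(-2 - 9)**2))**2 = ((-5 + 324) + (-16 + 4*(-11)**2))**2 = (319 + (-16 + 4*121))**2 = (319 + (-16 + 484))**2 = (319 + 468)**2 = 787**2 = 619369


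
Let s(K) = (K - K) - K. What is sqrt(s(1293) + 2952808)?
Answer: 7*sqrt(60235) ≈ 1718.0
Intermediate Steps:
s(K) = -K (s(K) = 0 - K = -K)
sqrt(s(1293) + 2952808) = sqrt(-1*1293 + 2952808) = sqrt(-1293 + 2952808) = sqrt(2951515) = 7*sqrt(60235)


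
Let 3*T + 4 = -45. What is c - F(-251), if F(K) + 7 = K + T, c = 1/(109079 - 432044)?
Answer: 88600064/322965 ≈ 274.33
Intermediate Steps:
T = -49/3 (T = -4/3 + (⅓)*(-45) = -4/3 - 15 = -49/3 ≈ -16.333)
c = -1/322965 (c = 1/(-322965) = -1/322965 ≈ -3.0963e-6)
F(K) = -70/3 + K (F(K) = -7 + (K - 49/3) = -7 + (-49/3 + K) = -70/3 + K)
c - F(-251) = -1/322965 - (-70/3 - 251) = -1/322965 - 1*(-823/3) = -1/322965 + 823/3 = 88600064/322965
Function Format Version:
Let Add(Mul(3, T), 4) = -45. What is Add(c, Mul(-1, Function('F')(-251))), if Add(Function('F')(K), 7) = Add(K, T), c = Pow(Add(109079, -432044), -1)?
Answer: Rational(88600064, 322965) ≈ 274.33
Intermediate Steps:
T = Rational(-49, 3) (T = Add(Rational(-4, 3), Mul(Rational(1, 3), -45)) = Add(Rational(-4, 3), -15) = Rational(-49, 3) ≈ -16.333)
c = Rational(-1, 322965) (c = Pow(-322965, -1) = Rational(-1, 322965) ≈ -3.0963e-6)
Function('F')(K) = Add(Rational(-70, 3), K) (Function('F')(K) = Add(-7, Add(K, Rational(-49, 3))) = Add(-7, Add(Rational(-49, 3), K)) = Add(Rational(-70, 3), K))
Add(c, Mul(-1, Function('F')(-251))) = Add(Rational(-1, 322965), Mul(-1, Add(Rational(-70, 3), -251))) = Add(Rational(-1, 322965), Mul(-1, Rational(-823, 3))) = Add(Rational(-1, 322965), Rational(823, 3)) = Rational(88600064, 322965)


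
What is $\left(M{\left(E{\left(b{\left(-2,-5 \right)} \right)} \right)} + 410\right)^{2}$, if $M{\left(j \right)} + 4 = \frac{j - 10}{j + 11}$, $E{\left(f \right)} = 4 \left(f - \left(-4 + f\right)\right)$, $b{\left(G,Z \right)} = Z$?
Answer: $\frac{13366336}{81} \approx 1.6502 \cdot 10^{5}$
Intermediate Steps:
$E{\left(f \right)} = 16$ ($E{\left(f \right)} = 4 \cdot 4 = 16$)
$M{\left(j \right)} = -4 + \frac{-10 + j}{11 + j}$ ($M{\left(j \right)} = -4 + \frac{j - 10}{j + 11} = -4 + \frac{-10 + j}{11 + j}$)
$\left(M{\left(E{\left(b{\left(-2,-5 \right)} \right)} \right)} + 410\right)^{2} = \left(\frac{3 \left(-18 - 16\right)}{11 + 16} + 410\right)^{2} = \left(\frac{3 \left(-18 - 16\right)}{27} + 410\right)^{2} = \left(3 \cdot \frac{1}{27} \left(-34\right) + 410\right)^{2} = \left(- \frac{34}{9} + 410\right)^{2} = \left(\frac{3656}{9}\right)^{2} = \frac{13366336}{81}$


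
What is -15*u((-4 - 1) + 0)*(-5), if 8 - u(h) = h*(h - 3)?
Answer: -2400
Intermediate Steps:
u(h) = 8 - h*(-3 + h) (u(h) = 8 - h*(h - 3) = 8 - h*(-3 + h))
-15*u((-4 - 1) + 0)*(-5) = -15*(8 - ((-4 - 1) + 0)**2 + 3*((-4 - 1) + 0))*(-5) = -15*(8 - (-5 + 0)**2 + 3*(-5 + 0))*(-5) = -15*(8 - 1*(-5)**2 + 3*(-5))*(-5) = -15*(8 - 1*25 - 15)*(-5) = -15*(8 - 25 - 15)*(-5) = -15*(-32)*(-5) = 480*(-5) = -2400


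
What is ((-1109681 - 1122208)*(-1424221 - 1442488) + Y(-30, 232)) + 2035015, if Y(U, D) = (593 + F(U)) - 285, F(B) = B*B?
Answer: 6398178319524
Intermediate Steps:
F(B) = B²
Y(U, D) = 308 + U² (Y(U, D) = (593 + U²) - 285 = 308 + U²)
((-1109681 - 1122208)*(-1424221 - 1442488) + Y(-30, 232)) + 2035015 = ((-1109681 - 1122208)*(-1424221 - 1442488) + (308 + (-30)²)) + 2035015 = (-2231889*(-2866709) + (308 + 900)) + 2035015 = (6398176283301 + 1208) + 2035015 = 6398176284509 + 2035015 = 6398178319524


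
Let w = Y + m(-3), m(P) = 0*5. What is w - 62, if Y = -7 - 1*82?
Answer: -151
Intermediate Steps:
Y = -89 (Y = -7 - 82 = -89)
m(P) = 0
w = -89 (w = -89 + 0 = -89)
w - 62 = -89 - 62 = -151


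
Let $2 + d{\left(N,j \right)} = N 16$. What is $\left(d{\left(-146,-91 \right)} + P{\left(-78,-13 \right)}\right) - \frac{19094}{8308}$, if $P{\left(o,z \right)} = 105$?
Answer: $- \frac{9285429}{4154} \approx -2235.3$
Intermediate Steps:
$d{\left(N,j \right)} = -2 + 16 N$ ($d{\left(N,j \right)} = -2 + N 16 = -2 + 16 N$)
$\left(d{\left(-146,-91 \right)} + P{\left(-78,-13 \right)}\right) - \frac{19094}{8308} = \left(\left(-2 + 16 \left(-146\right)\right) + 105\right) - \frac{19094}{8308} = \left(\left(-2 - 2336\right) + 105\right) - \frac{9547}{4154} = \left(-2338 + 105\right) - \frac{9547}{4154} = -2233 - \frac{9547}{4154} = - \frac{9285429}{4154}$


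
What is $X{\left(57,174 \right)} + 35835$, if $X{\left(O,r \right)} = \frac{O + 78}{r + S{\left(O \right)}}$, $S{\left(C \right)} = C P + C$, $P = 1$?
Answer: $\frac{1146735}{32} \approx 35836.0$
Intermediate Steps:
$S{\left(C \right)} = 2 C$ ($S{\left(C \right)} = C 1 + C = C + C = 2 C$)
$X{\left(O,r \right)} = \frac{78 + O}{r + 2 O}$ ($X{\left(O,r \right)} = \frac{O + 78}{r + 2 O} = \frac{78 + O}{r + 2 O}$)
$X{\left(57,174 \right)} + 35835 = \frac{78 + 57}{174 + 2 \cdot 57} + 35835 = \frac{1}{174 + 114} \cdot 135 + 35835 = \frac{1}{288} \cdot 135 + 35835 = \frac{15}{32} + 35835 = \frac{1146735}{32}$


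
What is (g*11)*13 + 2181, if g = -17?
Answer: -250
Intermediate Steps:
(g*11)*13 + 2181 = -17*11*13 + 2181 = -187*13 + 2181 = -2431 + 2181 = -250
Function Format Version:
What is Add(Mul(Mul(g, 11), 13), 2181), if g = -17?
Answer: -250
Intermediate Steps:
Add(Mul(Mul(g, 11), 13), 2181) = Add(Mul(Mul(-17, 11), 13), 2181) = Add(Mul(-187, 13), 2181) = Add(-2431, 2181) = -250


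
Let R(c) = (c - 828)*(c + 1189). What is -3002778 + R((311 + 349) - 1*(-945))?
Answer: -831840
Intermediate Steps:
R(c) = (-828 + c)*(1189 + c)
-3002778 + R((311 + 349) - 1*(-945)) = -3002778 + (-984492 + ((311 + 349) - 1*(-945))² + 361*((311 + 349) - 1*(-945))) = -3002778 + (-984492 + (660 + 945)² + 361*(660 + 945)) = -3002778 + (-984492 + 1605² + 361*1605) = -3002778 + (-984492 + 2576025 + 579405) = -3002778 + 2170938 = -831840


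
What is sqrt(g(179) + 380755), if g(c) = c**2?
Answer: 2*sqrt(103199) ≈ 642.49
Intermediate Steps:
sqrt(g(179) + 380755) = sqrt(179**2 + 380755) = sqrt(32041 + 380755) = sqrt(412796) = 2*sqrt(103199)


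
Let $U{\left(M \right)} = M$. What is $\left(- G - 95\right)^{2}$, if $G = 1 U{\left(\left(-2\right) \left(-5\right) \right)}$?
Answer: $11025$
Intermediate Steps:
$G = 10$ ($G = 1 \left(\left(-2\right) \left(-5\right)\right) = 1 \cdot 10 = 10$)
$\left(- G - 95\right)^{2} = \left(\left(-1\right) 10 - 95\right)^{2} = \left(-10 - 95\right)^{2} = \left(-105\right)^{2} = 11025$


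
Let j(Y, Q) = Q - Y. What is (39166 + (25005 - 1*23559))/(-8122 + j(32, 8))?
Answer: -20306/4073 ≈ -4.9855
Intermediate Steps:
(39166 + (25005 - 1*23559))/(-8122 + j(32, 8)) = (39166 + (25005 - 1*23559))/(-8122 + (8 - 1*32)) = (39166 + (25005 - 23559))/(-8122 + (8 - 32)) = (39166 + 1446)/(-8122 - 24) = 40612/(-8146) = 40612*(-1/8146) = -20306/4073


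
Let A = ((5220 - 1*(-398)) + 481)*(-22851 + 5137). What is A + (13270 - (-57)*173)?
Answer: -108014555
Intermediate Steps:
A = -108037686 (A = ((5220 + 398) + 481)*(-17714) = (5618 + 481)*(-17714) = 6099*(-17714) = -108037686)
A + (13270 - (-57)*173) = -108037686 + (13270 - (-57)*173) = -108037686 + (13270 - 1*(-9861)) = -108037686 + (13270 + 9861) = -108037686 + 23131 = -108014555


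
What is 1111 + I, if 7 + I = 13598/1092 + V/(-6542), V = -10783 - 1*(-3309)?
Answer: 153537415/137382 ≈ 1117.6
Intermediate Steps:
V = -7474 (V = -10783 + 3309 = -7474)
I = 906013/137382 (I = -7 + (13598/1092 - 7474/(-6542)) = -7 + (13598*(1/1092) - 7474*(-1/6542)) = -7 + (523/42 + 3737/3271) = -7 + 1867687/137382 = 906013/137382 ≈ 6.5948)
1111 + I = 1111 + 906013/137382 = 153537415/137382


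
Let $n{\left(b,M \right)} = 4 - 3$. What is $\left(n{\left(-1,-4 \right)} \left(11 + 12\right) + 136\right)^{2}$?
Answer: $25281$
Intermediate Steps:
$n{\left(b,M \right)} = 1$ ($n{\left(b,M \right)} = 4 - 3 = 1$)
$\left(n{\left(-1,-4 \right)} \left(11 + 12\right) + 136\right)^{2} = \left(1 \left(11 + 12\right) + 136\right)^{2} = \left(1 \cdot 23 + 136\right)^{2} = \left(23 + 136\right)^{2} = 159^{2} = 25281$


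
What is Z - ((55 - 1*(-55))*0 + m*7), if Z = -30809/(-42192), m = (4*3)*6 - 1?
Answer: -20938615/42192 ≈ -496.27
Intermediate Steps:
m = 71 (m = 12*6 - 1 = 72 - 1 = 71)
Z = 30809/42192 (Z = -30809*(-1/42192) = 30809/42192 ≈ 0.73021)
Z - ((55 - 1*(-55))*0 + m*7) = 30809/42192 - ((55 - 1*(-55))*0 + 71*7) = 30809/42192 - ((55 + 55)*0 + 497) = 30809/42192 - (110*0 + 497) = 30809/42192 - (0 + 497) = 30809/42192 - 1*497 = 30809/42192 - 497 = -20938615/42192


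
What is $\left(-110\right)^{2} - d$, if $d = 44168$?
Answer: $-32068$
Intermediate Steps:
$\left(-110\right)^{2} - d = \left(-110\right)^{2} - 44168 = 12100 - 44168 = -32068$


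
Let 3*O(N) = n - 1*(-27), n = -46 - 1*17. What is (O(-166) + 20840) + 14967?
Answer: 35795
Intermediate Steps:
n = -63 (n = -46 - 17 = -63)
O(N) = -12 (O(N) = (-63 - 1*(-27))/3 = (-63 + 27)/3 = (1/3)*(-36) = -12)
(O(-166) + 20840) + 14967 = (-12 + 20840) + 14967 = 20828 + 14967 = 35795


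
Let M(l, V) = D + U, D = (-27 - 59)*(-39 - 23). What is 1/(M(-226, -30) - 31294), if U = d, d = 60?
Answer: -1/25902 ≈ -3.8607e-5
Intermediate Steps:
U = 60
D = 5332 (D = -86*(-62) = 5332)
M(l, V) = 5392 (M(l, V) = 5332 + 60 = 5392)
1/(M(-226, -30) - 31294) = 1/(5392 - 31294) = 1/(-25902) = -1/25902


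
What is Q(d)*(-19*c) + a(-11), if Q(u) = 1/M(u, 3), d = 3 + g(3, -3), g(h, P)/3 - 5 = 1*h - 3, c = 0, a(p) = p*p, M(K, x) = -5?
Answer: 121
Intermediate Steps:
a(p) = p²
g(h, P) = 6 + 3*h (g(h, P) = 15 + 3*(1*h - 3) = 15 + 3*(h - 3) = 15 + 3*(-3 + h) = 15 + (-9 + 3*h) = 6 + 3*h)
d = 18 (d = 3 + (6 + 3*3) = 3 + (6 + 9) = 3 + 15 = 18)
Q(u) = -⅕ (Q(u) = 1/(-5) = -⅕)
Q(d)*(-19*c) + a(-11) = -(-19)*0/5 + (-11)² = -⅕*0 + 121 = 0 + 121 = 121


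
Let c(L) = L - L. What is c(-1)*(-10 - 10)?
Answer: 0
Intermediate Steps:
c(L) = 0
c(-1)*(-10 - 10) = 0*(-10 - 10) = 0*(-20) = 0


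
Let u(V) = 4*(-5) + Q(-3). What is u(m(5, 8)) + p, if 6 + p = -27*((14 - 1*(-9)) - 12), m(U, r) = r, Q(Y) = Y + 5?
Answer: -321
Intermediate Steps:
Q(Y) = 5 + Y
u(V) = -18 (u(V) = 4*(-5) + (5 - 3) = -20 + 2 = -18)
p = -303 (p = -6 - 27*((14 - 1*(-9)) - 12) = -6 - 27*((14 + 9) - 12) = -6 - 27*(23 - 12) = -6 - 27*11 = -6 - 297 = -303)
u(m(5, 8)) + p = -18 - 303 = -321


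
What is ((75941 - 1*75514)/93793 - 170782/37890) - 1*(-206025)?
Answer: 52297078433011/253844055 ≈ 2.0602e+5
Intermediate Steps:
((75941 - 1*75514)/93793 - 170782/37890) - 1*(-206025) = ((75941 - 75514)*(1/93793) - 170782*1/37890) + 206025 = (427*(1/93793) - 85391/18945) + 206025 = (61/13399 - 85391/18945) + 206025 = -1142998364/253844055 + 206025 = 52297078433011/253844055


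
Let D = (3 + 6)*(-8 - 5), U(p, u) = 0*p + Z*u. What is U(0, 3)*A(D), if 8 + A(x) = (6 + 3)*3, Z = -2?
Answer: -114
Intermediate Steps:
U(p, u) = -2*u (U(p, u) = 0*p - 2*u = 0 - 2*u = -2*u)
D = -117 (D = 9*(-13) = -117)
A(x) = 19 (A(x) = -8 + (6 + 3)*3 = -8 + 9*3 = -8 + 27 = 19)
U(0, 3)*A(D) = -2*3*19 = -6*19 = -114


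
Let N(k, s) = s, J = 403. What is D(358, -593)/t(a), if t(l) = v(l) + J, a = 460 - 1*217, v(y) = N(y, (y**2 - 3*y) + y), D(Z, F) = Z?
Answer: 179/29483 ≈ 0.0060713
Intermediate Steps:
v(y) = y**2 - 2*y (v(y) = (y**2 - 3*y) + y = y**2 - 2*y)
a = 243 (a = 460 - 217 = 243)
t(l) = 403 + l*(-2 + l) (t(l) = l*(-2 + l) + 403 = 403 + l*(-2 + l))
D(358, -593)/t(a) = 358/(403 + 243*(-2 + 243)) = 358/(403 + 243*241) = 358/(403 + 58563) = 358/58966 = 358*(1/58966) = 179/29483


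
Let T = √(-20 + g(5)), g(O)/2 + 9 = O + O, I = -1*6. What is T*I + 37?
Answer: 37 - 18*I*√2 ≈ 37.0 - 25.456*I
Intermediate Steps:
I = -6
g(O) = -18 + 4*O (g(O) = -18 + 2*(O + O) = -18 + 2*(2*O) = -18 + 4*O)
T = 3*I*√2 (T = √(-20 + (-18 + 4*5)) = √(-20 + (-18 + 20)) = √(-20 + 2) = √(-18) = 3*I*√2 ≈ 4.2426*I)
T*I + 37 = (3*I*√2)*(-6) + 37 = -18*I*√2 + 37 = 37 - 18*I*√2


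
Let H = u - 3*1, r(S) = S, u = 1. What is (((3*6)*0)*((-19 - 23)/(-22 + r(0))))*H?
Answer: 0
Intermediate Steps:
H = -2 (H = 1 - 3*1 = 1 - 3 = -2)
(((3*6)*0)*((-19 - 23)/(-22 + r(0))))*H = (((3*6)*0)*((-19 - 23)/(-22 + 0)))*(-2) = ((18*0)*(-42/(-22)))*(-2) = (0*(-42*(-1/22)))*(-2) = (0*(21/11))*(-2) = 0*(-2) = 0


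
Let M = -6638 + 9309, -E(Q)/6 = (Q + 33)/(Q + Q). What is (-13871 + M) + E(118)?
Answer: -1322053/118 ≈ -11204.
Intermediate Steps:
E(Q) = -3*(33 + Q)/Q (E(Q) = -6*(Q + 33)/(Q + Q) = -6*(33 + Q)/(2*Q) = -6*(33 + Q)*1/(2*Q) = -3*(33 + Q)/Q)
M = 2671
(-13871 + M) + E(118) = (-13871 + 2671) + (-3 - 99/118) = -11200 + (-3 - 99*1/118) = -11200 + (-3 - 99/118) = -11200 - 453/118 = -1322053/118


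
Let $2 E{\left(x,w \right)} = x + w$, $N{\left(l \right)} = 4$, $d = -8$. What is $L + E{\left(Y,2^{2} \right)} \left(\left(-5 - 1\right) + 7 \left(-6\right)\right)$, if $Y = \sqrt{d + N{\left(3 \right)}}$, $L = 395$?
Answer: $299 - 48 i \approx 299.0 - 48.0 i$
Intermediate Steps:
$Y = 2 i$ ($Y = \sqrt{-8 + 4} = \sqrt{-4} = 2 i \approx 2.0 i$)
$E{\left(x,w \right)} = \frac{w}{2} + \frac{x}{2}$ ($E{\left(x,w \right)} = \frac{x + w}{2} = \frac{w + x}{2} = \frac{w}{2} + \frac{x}{2}$)
$L + E{\left(Y,2^{2} \right)} \left(\left(-5 - 1\right) + 7 \left(-6\right)\right) = 395 + \left(\frac{2^{2}}{2} + \frac{2 i}{2}\right) \left(\left(-5 - 1\right) + 7 \left(-6\right)\right) = 395 + \left(\frac{1}{2} \cdot 4 + i\right) \left(\left(-5 - 1\right) - 42\right) = 395 + \left(2 + i\right) \left(-6 - 42\right) = 395 + \left(2 + i\right) \left(-48\right) = 395 - \left(96 + 48 i\right) = 299 - 48 i$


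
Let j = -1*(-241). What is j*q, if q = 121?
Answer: 29161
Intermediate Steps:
j = 241
j*q = 241*121 = 29161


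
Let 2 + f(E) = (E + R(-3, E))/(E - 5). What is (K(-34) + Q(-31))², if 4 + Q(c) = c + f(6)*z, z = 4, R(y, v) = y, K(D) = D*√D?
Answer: -38343 + 2108*I*√34 ≈ -38343.0 + 12292.0*I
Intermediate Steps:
K(D) = D^(3/2)
f(E) = -2 + (-3 + E)/(-5 + E) (f(E) = -2 + (E - 3)/(E - 5) = -2 + (-3 + E)/(-5 + E))
Q(c) = c (Q(c) = -4 + (c + ((7 - 1*6)/(-5 + 6))*4) = -4 + (c + ((7 - 6)/1)*4) = -4 + (c + (1*1)*4) = -4 + (c + 1*4) = -4 + (c + 4) = -4 + (4 + c) = c)
(K(-34) + Q(-31))² = ((-34)^(3/2) - 31)² = (-34*I*√34 - 31)² = (-31 - 34*I*√34)²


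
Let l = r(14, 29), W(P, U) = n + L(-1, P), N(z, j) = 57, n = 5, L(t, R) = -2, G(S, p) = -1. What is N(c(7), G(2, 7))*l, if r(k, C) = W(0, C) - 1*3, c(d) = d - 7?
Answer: 0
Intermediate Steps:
c(d) = -7 + d
W(P, U) = 3 (W(P, U) = 5 - 2 = 3)
r(k, C) = 0 (r(k, C) = 3 - 1*3 = 3 - 3 = 0)
l = 0
N(c(7), G(2, 7))*l = 57*0 = 0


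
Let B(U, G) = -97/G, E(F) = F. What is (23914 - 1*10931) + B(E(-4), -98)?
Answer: 1272431/98 ≈ 12984.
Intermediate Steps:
(23914 - 1*10931) + B(E(-4), -98) = (23914 - 1*10931) - 97/(-98) = (23914 - 10931) - 97*(-1/98) = 12983 + 97/98 = 1272431/98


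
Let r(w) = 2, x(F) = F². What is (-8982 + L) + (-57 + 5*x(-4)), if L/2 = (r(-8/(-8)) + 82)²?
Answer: 5153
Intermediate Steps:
L = 14112 (L = 2*(2 + 82)² = 2*84² = 2*7056 = 14112)
(-8982 + L) + (-57 + 5*x(-4)) = (-8982 + 14112) + (-57 + 5*(-4)²) = 5130 + (-57 + 5*16) = 5130 + (-57 + 80) = 5130 + 23 = 5153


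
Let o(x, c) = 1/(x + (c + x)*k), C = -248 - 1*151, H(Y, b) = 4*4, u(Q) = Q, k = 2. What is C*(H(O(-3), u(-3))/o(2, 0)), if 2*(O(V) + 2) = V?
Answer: -38304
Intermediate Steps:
O(V) = -2 + V/2
H(Y, b) = 16
C = -399 (C = -248 - 151 = -399)
o(x, c) = 1/(2*c + 3*x) (o(x, c) = 1/(x + (c + x)*2) = 1/(x + (2*c + 2*x)) = 1/(2*c + 3*x))
C*(H(O(-3), u(-3))/o(2, 0)) = -6384/(1/(2*0 + 3*2)) = -6384/(1/(0 + 6)) = -6384/(1/6) = -6384/1/6 = -6384*6 = -399*96 = -38304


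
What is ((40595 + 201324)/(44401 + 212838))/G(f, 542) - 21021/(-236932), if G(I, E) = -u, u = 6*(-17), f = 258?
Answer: 304437648223/3108355688148 ≈ 0.097942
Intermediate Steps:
u = -102
G(I, E) = 102 (G(I, E) = -1*(-102) = 102)
((40595 + 201324)/(44401 + 212838))/G(f, 542) - 21021/(-236932) = ((40595 + 201324)/(44401 + 212838))/102 - 21021/(-236932) = (241919/257239)*(1/102) - 21021*(-1/236932) = (241919*(1/257239))*(1/102) + 21021/236932 = (241919/257239)*(1/102) + 21021/236932 = 241919/26238378 + 21021/236932 = 304437648223/3108355688148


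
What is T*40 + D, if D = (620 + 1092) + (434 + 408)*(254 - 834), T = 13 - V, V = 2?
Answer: -486208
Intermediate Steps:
T = 11 (T = 13 - 1*2 = 13 - 2 = 11)
D = -486648 (D = 1712 + 842*(-580) = 1712 - 488360 = -486648)
T*40 + D = 11*40 - 486648 = 440 - 486648 = -486208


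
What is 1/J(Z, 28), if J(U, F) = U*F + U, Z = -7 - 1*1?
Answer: -1/232 ≈ -0.0043103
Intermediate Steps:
Z = -8 (Z = -7 - 1 = -8)
J(U, F) = U + F*U (J(U, F) = F*U + U = U + F*U)
1/J(Z, 28) = 1/(-8*(1 + 28)) = 1/(-8*29) = 1/(-232) = -1/232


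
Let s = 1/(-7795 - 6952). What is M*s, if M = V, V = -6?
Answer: 6/14747 ≈ 0.00040686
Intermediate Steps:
M = -6
s = -1/14747 (s = 1/(-14747) = -1/14747 ≈ -6.7810e-5)
M*s = -6*(-1/14747) = 6/14747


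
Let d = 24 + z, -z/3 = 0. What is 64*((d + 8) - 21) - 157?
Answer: 547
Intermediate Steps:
z = 0 (z = -3*0 = 0)
d = 24 (d = 24 + 0 = 24)
64*((d + 8) - 21) - 157 = 64*((24 + 8) - 21) - 157 = 64*(32 - 21) - 157 = 64*11 - 157 = 704 - 157 = 547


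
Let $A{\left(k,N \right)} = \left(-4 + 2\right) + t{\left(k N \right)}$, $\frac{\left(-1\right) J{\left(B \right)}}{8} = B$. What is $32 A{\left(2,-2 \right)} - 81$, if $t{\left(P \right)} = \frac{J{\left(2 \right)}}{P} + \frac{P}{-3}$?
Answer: $\frac{77}{3} \approx 25.667$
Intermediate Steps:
$J{\left(B \right)} = - 8 B$
$t{\left(P \right)} = - \frac{16}{P} - \frac{P}{3}$ ($t{\left(P \right)} = \frac{\left(-8\right) 2}{P} + \frac{P}{-3} = - \frac{16}{P} + P \left(- \frac{1}{3}\right) = - \frac{16}{P} - \frac{P}{3}$)
$A{\left(k,N \right)} = -2 - \frac{16}{N k} - \frac{N k}{3}$ ($A{\left(k,N \right)} = \left(-4 + 2\right) - \left(16 \frac{1}{N k} + \frac{k N}{3}\right) = -2 - \left(16 \frac{1}{N k} + \frac{N k}{3}\right) = -2 - \left(\frac{16}{N k} + \frac{N k}{3}\right) = -2 - \frac{16}{N k} - \frac{N k}{3}$)
$32 A{\left(2,-2 \right)} - 81 = 32 \left(-2 - \frac{16}{\left(-2\right) 2} - \left(- \frac{2}{3}\right) 2\right) - 81 = 32 \left(-2 - \left(-8\right) \frac{1}{2} + \frac{4}{3}\right) - 81 = 32 \left(-2 + 4 + \frac{4}{3}\right) - 81 = 32 \cdot \frac{10}{3} - 81 = \frac{320}{3} - 81 = \frac{77}{3}$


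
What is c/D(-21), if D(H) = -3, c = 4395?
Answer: -1465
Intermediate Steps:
c/D(-21) = 4395/(-3) = 4395*(-⅓) = -1465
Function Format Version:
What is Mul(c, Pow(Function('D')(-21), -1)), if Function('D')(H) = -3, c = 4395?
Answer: -1465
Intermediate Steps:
Mul(c, Pow(Function('D')(-21), -1)) = Mul(4395, Pow(-3, -1)) = Mul(4395, Rational(-1, 3)) = -1465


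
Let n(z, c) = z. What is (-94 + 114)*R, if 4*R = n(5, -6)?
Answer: 25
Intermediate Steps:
R = 5/4 (R = (¼)*5 = 5/4 ≈ 1.2500)
(-94 + 114)*R = (-94 + 114)*(5/4) = 20*(5/4) = 25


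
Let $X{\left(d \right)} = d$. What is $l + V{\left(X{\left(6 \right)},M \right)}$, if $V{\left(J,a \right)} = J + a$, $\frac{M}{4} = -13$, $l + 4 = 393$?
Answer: $343$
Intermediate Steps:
$l = 389$ ($l = -4 + 393 = 389$)
$M = -52$ ($M = 4 \left(-13\right) = -52$)
$l + V{\left(X{\left(6 \right)},M \right)} = 389 + \left(6 - 52\right) = 389 - 46 = 343$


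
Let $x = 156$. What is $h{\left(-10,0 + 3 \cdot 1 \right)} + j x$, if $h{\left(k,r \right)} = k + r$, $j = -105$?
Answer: $-16387$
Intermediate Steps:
$h{\left(-10,0 + 3 \cdot 1 \right)} + j x = \left(-10 + \left(0 + 3 \cdot 1\right)\right) - 16380 = \left(-10 + \left(0 + 3\right)\right) - 16380 = \left(-10 + 3\right) - 16380 = -7 - 16380 = -16387$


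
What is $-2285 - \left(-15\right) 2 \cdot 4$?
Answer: $-2165$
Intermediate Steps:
$-2285 - \left(-15\right) 2 \cdot 4 = -2285 - \left(-30\right) 4 = -2285 - -120 = -2285 + 120 = -2165$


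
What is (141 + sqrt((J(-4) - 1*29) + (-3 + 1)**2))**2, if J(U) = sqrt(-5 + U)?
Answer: (141 + sqrt(-25 + 3*I))**2 ≈ 19940.0 + 1415.5*I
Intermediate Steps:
(141 + sqrt((J(-4) - 1*29) + (-3 + 1)**2))**2 = (141 + sqrt((sqrt(-5 - 4) - 1*29) + (-3 + 1)**2))**2 = (141 + sqrt((sqrt(-9) - 29) + (-2)**2))**2 = (141 + sqrt((3*I - 29) + 4))**2 = (141 + sqrt((-29 + 3*I) + 4))**2 = (141 + sqrt(-25 + 3*I))**2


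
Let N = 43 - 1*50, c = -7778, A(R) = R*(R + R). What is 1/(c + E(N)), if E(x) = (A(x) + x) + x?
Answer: -1/7694 ≈ -0.00012997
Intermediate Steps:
A(R) = 2*R² (A(R) = R*(2*R) = 2*R²)
N = -7 (N = 43 - 50 = -7)
E(x) = 2*x + 2*x² (E(x) = (2*x² + x) + x = (x + 2*x²) + x = 2*x + 2*x²)
1/(c + E(N)) = 1/(-7778 + 2*(-7)*(1 - 7)) = 1/(-7778 + 2*(-7)*(-6)) = 1/(-7778 + 84) = 1/(-7694) = -1/7694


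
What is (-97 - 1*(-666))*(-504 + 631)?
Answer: 72263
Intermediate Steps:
(-97 - 1*(-666))*(-504 + 631) = (-97 + 666)*127 = 569*127 = 72263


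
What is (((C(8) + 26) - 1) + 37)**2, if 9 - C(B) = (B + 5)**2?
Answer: 9604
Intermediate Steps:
C(B) = 9 - (5 + B)**2 (C(B) = 9 - (B + 5)**2 = 9 - (5 + B)**2)
(((C(8) + 26) - 1) + 37)**2 = ((((9 - (5 + 8)**2) + 26) - 1) + 37)**2 = ((((9 - 1*13**2) + 26) - 1) + 37)**2 = ((((9 - 1*169) + 26) - 1) + 37)**2 = ((((9 - 169) + 26) - 1) + 37)**2 = (((-160 + 26) - 1) + 37)**2 = ((-134 - 1) + 37)**2 = (-135 + 37)**2 = (-98)**2 = 9604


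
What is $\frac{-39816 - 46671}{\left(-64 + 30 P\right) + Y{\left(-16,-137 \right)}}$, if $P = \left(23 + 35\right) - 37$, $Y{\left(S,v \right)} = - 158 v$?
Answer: $- \frac{28829}{7404} \approx -3.8937$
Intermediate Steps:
$P = 21$ ($P = 58 - 37 = 21$)
$\frac{-39816 - 46671}{\left(-64 + 30 P\right) + Y{\left(-16,-137 \right)}} = \frac{-39816 - 46671}{\left(-64 + 30 \cdot 21\right) - -21646} = - \frac{86487}{\left(-64 + 630\right) + 21646} = - \frac{86487}{566 + 21646} = - \frac{86487}{22212} = \left(-86487\right) \frac{1}{22212} = - \frac{28829}{7404}$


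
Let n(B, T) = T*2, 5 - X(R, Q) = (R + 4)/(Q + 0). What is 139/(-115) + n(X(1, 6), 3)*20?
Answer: 13661/115 ≈ 118.79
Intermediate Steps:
X(R, Q) = 5 - (4 + R)/Q (X(R, Q) = 5 - (R + 4)/(Q + 0) = 5 - (4 + R)/Q)
n(B, T) = 2*T
139/(-115) + n(X(1, 6), 3)*20 = 139/(-115) + (2*3)*20 = 139*(-1/115) + 6*20 = -139/115 + 120 = 13661/115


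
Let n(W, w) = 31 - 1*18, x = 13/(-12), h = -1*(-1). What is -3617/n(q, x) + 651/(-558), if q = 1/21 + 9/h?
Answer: -21793/78 ≈ -279.40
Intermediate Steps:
h = 1
x = -13/12 (x = 13*(-1/12) = -13/12 ≈ -1.0833)
q = 190/21 (q = 1/21 + 9/1 = 1*(1/21) + 9*1 = 1/21 + 9 = 190/21 ≈ 9.0476)
n(W, w) = 13 (n(W, w) = 31 - 18 = 13)
-3617/n(q, x) + 651/(-558) = -3617/13 + 651/(-558) = -3617*1/13 + 651*(-1/558) = -3617/13 - 7/6 = -21793/78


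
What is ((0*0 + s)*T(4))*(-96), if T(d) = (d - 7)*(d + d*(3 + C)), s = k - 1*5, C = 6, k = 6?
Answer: 11520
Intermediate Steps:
s = 1 (s = 6 - 1*5 = 6 - 5 = 1)
T(d) = 10*d*(-7 + d) (T(d) = (d - 7)*(d + d*(3 + 6)) = (-7 + d)*(d + d*9) = (-7 + d)*(d + 9*d) = (-7 + d)*(10*d) = 10*d*(-7 + d))
((0*0 + s)*T(4))*(-96) = ((0*0 + 1)*(10*4*(-7 + 4)))*(-96) = ((0 + 1)*(10*4*(-3)))*(-96) = (1*(-120))*(-96) = -120*(-96) = 11520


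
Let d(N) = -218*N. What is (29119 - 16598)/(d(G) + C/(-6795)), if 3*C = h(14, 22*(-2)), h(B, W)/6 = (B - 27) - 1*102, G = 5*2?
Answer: -17016039/2962574 ≈ -5.7437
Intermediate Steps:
G = 10
h(B, W) = -774 + 6*B (h(B, W) = 6*((B - 27) - 1*102) = 6*((-27 + B) - 102) = 6*(-129 + B) = -774 + 6*B)
C = -230 (C = (-774 + 6*14)/3 = (-774 + 84)/3 = (1/3)*(-690) = -230)
(29119 - 16598)/(d(G) + C/(-6795)) = (29119 - 16598)/(-218*10 - 230/(-6795)) = 12521/(-2180 - 230*(-1/6795)) = 12521/(-2180 + 46/1359) = 12521/(-2962574/1359) = 12521*(-1359/2962574) = -17016039/2962574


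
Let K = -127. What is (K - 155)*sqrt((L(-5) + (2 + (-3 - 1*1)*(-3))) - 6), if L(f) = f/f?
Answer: -846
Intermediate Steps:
L(f) = 1
(K - 155)*sqrt((L(-5) + (2 + (-3 - 1*1)*(-3))) - 6) = (-127 - 155)*sqrt((1 + (2 + (-3 - 1*1)*(-3))) - 6) = -282*sqrt((1 + (2 + (-3 - 1)*(-3))) - 6) = -282*sqrt((1 + (2 - 4*(-3))) - 6) = -282*sqrt((1 + (2 + 12)) - 6) = -282*sqrt((1 + 14) - 6) = -282*sqrt(15 - 6) = -282*sqrt(9) = -282*3 = -846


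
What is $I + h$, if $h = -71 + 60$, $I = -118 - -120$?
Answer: $-9$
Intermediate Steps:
$I = 2$ ($I = -118 + 120 = 2$)
$h = -11$
$I + h = 2 - 11 = -9$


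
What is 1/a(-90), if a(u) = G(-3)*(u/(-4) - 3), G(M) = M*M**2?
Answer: -2/1053 ≈ -0.0018993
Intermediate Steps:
G(M) = M**3
a(u) = 81 + 27*u/4 (a(u) = (-3)**3*(u/(-4) - 3) = -27*(u*(-1/4) - 3) = -27*(-u/4 - 3) = -27*(-3 - u/4) = 81 + 27*u/4)
1/a(-90) = 1/(81 + (27/4)*(-90)) = 1/(81 - 1215/2) = 1/(-1053/2) = -2/1053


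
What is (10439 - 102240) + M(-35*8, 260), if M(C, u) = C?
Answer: -92081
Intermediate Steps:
(10439 - 102240) + M(-35*8, 260) = (10439 - 102240) - 35*8 = -91801 - 280 = -92081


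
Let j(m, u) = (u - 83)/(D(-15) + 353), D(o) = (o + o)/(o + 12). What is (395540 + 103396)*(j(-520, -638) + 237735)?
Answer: 14352240634208/121 ≈ 1.1861e+11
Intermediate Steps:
D(o) = 2*o/(12 + o) (D(o) = (2*o)/(12 + o) = 2*o/(12 + o))
j(m, u) = -83/363 + u/363 (j(m, u) = (u - 83)/(2*(-15)/(12 - 15) + 353) = (-83 + u)/(2*(-15)/(-3) + 353) = (-83 + u)/(2*(-15)*(-⅓) + 353) = (-83 + u)/(10 + 353) = (-83 + u)/363 = (-83 + u)*(1/363) = -83/363 + u/363)
(395540 + 103396)*(j(-520, -638) + 237735) = (395540 + 103396)*((-83/363 + (1/363)*(-638)) + 237735) = 498936*((-83/363 - 58/33) + 237735) = 498936*(-721/363 + 237735) = 498936*(86297084/363) = 14352240634208/121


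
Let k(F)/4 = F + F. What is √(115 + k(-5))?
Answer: 5*√3 ≈ 8.6602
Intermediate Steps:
k(F) = 8*F (k(F) = 4*(F + F) = 4*(2*F) = 8*F)
√(115 + k(-5)) = √(115 + 8*(-5)) = √(115 - 40) = √75 = 5*√3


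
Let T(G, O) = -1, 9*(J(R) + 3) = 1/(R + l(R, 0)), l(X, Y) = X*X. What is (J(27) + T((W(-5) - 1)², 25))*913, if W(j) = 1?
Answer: -24847295/6804 ≈ -3651.9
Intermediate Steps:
l(X, Y) = X²
J(R) = -3 + 1/(9*(R + R²))
(J(27) + T((W(-5) - 1)², 25))*913 = ((⅑)*(1 - 27*27 - 27*27²)/(27*(1 + 27)) - 1)*913 = ((⅑)*(1/27)*(1 - 729 - 27*729)/28 - 1)*913 = ((⅑)*(1/27)*(1/28)*(1 - 729 - 19683) - 1)*913 = ((⅑)*(1/27)*(1/28)*(-20411) - 1)*913 = (-20411/6804 - 1)*913 = -27215/6804*913 = -24847295/6804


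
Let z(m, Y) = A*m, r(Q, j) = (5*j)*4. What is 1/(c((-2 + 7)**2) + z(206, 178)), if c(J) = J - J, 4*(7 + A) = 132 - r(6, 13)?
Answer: -1/8034 ≈ -0.00012447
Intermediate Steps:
r(Q, j) = 20*j
A = -39 (A = -7 + (132 - 20*13)/4 = -7 + (132 - 1*260)/4 = -7 + (132 - 260)/4 = -7 + (1/4)*(-128) = -7 - 32 = -39)
z(m, Y) = -39*m
c(J) = 0
1/(c((-2 + 7)**2) + z(206, 178)) = 1/(0 - 39*206) = 1/(0 - 8034) = 1/(-8034) = -1/8034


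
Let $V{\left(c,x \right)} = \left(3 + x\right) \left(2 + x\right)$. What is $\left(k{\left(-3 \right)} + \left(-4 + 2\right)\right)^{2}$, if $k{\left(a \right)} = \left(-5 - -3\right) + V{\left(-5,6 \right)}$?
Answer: $4624$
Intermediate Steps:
$V{\left(c,x \right)} = \left(2 + x\right) \left(3 + x\right)$
$k{\left(a \right)} = 70$ ($k{\left(a \right)} = \left(-5 - -3\right) + \left(6 + 6^{2} + 5 \cdot 6\right) = \left(-5 + 3\right) + \left(6 + 36 + 30\right) = -2 + 72 = 70$)
$\left(k{\left(-3 \right)} + \left(-4 + 2\right)\right)^{2} = \left(70 + \left(-4 + 2\right)\right)^{2} = \left(70 - 2\right)^{2} = 68^{2} = 4624$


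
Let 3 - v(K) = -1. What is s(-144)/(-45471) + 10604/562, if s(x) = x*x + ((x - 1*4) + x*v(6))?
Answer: 235463870/12777351 ≈ 18.428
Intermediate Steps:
v(K) = 4 (v(K) = 3 - 1*(-1) = 3 + 1 = 4)
s(x) = -4 + x² + 5*x (s(x) = x*x + ((x - 1*4) + x*4) = x² + ((x - 4) + 4*x) = x² + ((-4 + x) + 4*x) = x² + (-4 + 5*x) = -4 + x² + 5*x)
s(-144)/(-45471) + 10604/562 = (-4 + (-144)² + 5*(-144))/(-45471) + 10604/562 = (-4 + 20736 - 720)*(-1/45471) + 10604*(1/562) = 20012*(-1/45471) + 5302/281 = -20012/45471 + 5302/281 = 235463870/12777351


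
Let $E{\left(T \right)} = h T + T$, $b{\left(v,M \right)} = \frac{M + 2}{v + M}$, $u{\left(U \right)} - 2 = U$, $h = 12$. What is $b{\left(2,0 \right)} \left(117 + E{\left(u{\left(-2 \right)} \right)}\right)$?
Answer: $117$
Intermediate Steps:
$u{\left(U \right)} = 2 + U$
$b{\left(v,M \right)} = \frac{2 + M}{M + v}$
$E{\left(T \right)} = 13 T$ ($E{\left(T \right)} = 12 T + T = 13 T$)
$b{\left(2,0 \right)} \left(117 + E{\left(u{\left(-2 \right)} \right)}\right) = \frac{2 + 0}{0 + 2} \left(117 + 13 \left(2 - 2\right)\right) = \frac{1}{2} \cdot 2 \left(117 + 13 \cdot 0\right) = \frac{1}{2} \cdot 2 \left(117 + 0\right) = 1 \cdot 117 = 117$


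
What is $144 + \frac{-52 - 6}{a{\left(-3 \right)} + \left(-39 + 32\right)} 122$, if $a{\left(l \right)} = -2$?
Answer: $\frac{8372}{9} \approx 930.22$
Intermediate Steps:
$144 + \frac{-52 - 6}{a{\left(-3 \right)} + \left(-39 + 32\right)} 122 = 144 + \frac{-52 - 6}{-2 + \left(-39 + 32\right)} 122 = 144 + - \frac{58}{-2 - 7} \cdot 122 = 144 + - \frac{58}{-9} \cdot 122 = 144 + \left(-58\right) \left(- \frac{1}{9}\right) 122 = 144 + \frac{58}{9} \cdot 122 = 144 + \frac{7076}{9} = \frac{8372}{9}$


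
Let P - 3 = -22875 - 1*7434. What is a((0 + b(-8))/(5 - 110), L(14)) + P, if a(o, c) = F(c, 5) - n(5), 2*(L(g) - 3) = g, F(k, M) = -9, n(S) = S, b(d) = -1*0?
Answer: -30320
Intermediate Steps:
b(d) = 0
L(g) = 3 + g/2
a(o, c) = -14 (a(o, c) = -9 - 1*5 = -9 - 5 = -14)
P = -30306 (P = 3 + (-22875 - 1*7434) = 3 + (-22875 - 7434) = 3 - 30309 = -30306)
a((0 + b(-8))/(5 - 110), L(14)) + P = -14 - 30306 = -30320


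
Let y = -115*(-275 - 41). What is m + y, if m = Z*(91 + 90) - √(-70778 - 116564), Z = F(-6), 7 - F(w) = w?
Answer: 38693 - I*√187342 ≈ 38693.0 - 432.83*I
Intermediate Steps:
F(w) = 7 - w
Z = 13 (Z = 7 - 1*(-6) = 7 + 6 = 13)
y = 36340 (y = -115*(-316) = 36340)
m = 2353 - I*√187342 (m = 13*(91 + 90) - √(-70778 - 116564) = 13*181 - √(-187342) = 2353 - I*√187342 ≈ 2353.0 - 432.83*I)
m + y = (2353 - I*√187342) + 36340 = 38693 - I*√187342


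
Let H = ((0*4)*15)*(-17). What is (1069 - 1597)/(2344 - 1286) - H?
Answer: -264/529 ≈ -0.49905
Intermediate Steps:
H = 0 (H = (0*15)*(-17) = 0*(-17) = 0)
(1069 - 1597)/(2344 - 1286) - H = (1069 - 1597)/(2344 - 1286) - 1*0 = -528/1058 + 0 = -528*1/1058 + 0 = -264/529 + 0 = -264/529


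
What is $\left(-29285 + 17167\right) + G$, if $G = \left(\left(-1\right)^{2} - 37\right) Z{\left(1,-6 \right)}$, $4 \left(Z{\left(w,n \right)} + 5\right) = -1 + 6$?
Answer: $-11983$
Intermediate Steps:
$Z{\left(w,n \right)} = - \frac{15}{4}$ ($Z{\left(w,n \right)} = -5 + \frac{-1 + 6}{4} = -5 + \frac{1}{4} \cdot 5 = -5 + \frac{5}{4} = - \frac{15}{4}$)
$G = 135$ ($G = \left(\left(-1\right)^{2} - 37\right) \left(- \frac{15}{4}\right) = \left(1 - 37\right) \left(- \frac{15}{4}\right) = \left(-36\right) \left(- \frac{15}{4}\right) = 135$)
$\left(-29285 + 17167\right) + G = \left(-29285 + 17167\right) + 135 = -12118 + 135 = -11983$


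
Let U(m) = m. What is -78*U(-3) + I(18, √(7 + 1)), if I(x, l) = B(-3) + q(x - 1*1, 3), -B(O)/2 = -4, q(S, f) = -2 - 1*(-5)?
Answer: 245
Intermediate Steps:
q(S, f) = 3 (q(S, f) = -2 + 5 = 3)
B(O) = 8 (B(O) = -2*(-4) = 8)
I(x, l) = 11 (I(x, l) = 8 + 3 = 11)
-78*U(-3) + I(18, √(7 + 1)) = -78*(-3) + 11 = 234 + 11 = 245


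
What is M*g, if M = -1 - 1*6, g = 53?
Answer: -371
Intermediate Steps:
M = -7 (M = -1 - 6 = -7)
M*g = -7*53 = -371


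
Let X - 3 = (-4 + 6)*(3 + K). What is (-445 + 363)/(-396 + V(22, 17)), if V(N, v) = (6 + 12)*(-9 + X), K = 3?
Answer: 41/144 ≈ 0.28472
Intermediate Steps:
X = 15 (X = 3 + (-4 + 6)*(3 + 3) = 3 + 2*6 = 3 + 12 = 15)
V(N, v) = 108 (V(N, v) = (6 + 12)*(-9 + 15) = 18*6 = 108)
(-445 + 363)/(-396 + V(22, 17)) = (-445 + 363)/(-396 + 108) = -82/(-288) = -82*(-1/288) = 41/144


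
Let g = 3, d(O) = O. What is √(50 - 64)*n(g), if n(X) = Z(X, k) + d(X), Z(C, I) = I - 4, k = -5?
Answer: -6*I*√14 ≈ -22.45*I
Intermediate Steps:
Z(C, I) = -4 + I
n(X) = -9 + X (n(X) = (-4 - 5) + X = -9 + X)
√(50 - 64)*n(g) = √(50 - 64)*(-9 + 3) = √(-14)*(-6) = (I*√14)*(-6) = -6*I*√14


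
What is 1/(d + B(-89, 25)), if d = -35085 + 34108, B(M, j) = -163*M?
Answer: 1/13530 ≈ 7.3910e-5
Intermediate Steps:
d = -977
1/(d + B(-89, 25)) = 1/(-977 - 163*(-89)) = 1/(-977 + 14507) = 1/13530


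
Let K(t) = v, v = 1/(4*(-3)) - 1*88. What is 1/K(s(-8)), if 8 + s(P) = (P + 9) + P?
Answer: -12/1057 ≈ -0.011353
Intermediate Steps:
s(P) = 1 + 2*P (s(P) = -8 + ((P + 9) + P) = -8 + ((9 + P) + P) = -8 + (9 + 2*P) = 1 + 2*P)
v = -1057/12 (v = 1/(-12) - 88 = -1/12 - 88 = -1057/12 ≈ -88.083)
K(t) = -1057/12
1/K(s(-8)) = 1/(-1057/12) = -12/1057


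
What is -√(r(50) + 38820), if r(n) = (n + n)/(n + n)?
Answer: -√38821 ≈ -197.03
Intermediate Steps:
r(n) = 1 (r(n) = (2*n)/((2*n)) = (2*n)*(1/(2*n)) = 1)
-√(r(50) + 38820) = -√(1 + 38820) = -√38821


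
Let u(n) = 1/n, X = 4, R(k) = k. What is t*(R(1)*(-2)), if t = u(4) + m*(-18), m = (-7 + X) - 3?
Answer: -433/2 ≈ -216.50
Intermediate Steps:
m = -6 (m = (-7 + 4) - 3 = -3 - 3 = -6)
t = 433/4 (t = 1/4 - 6*(-18) = ¼ + 108 = 433/4 ≈ 108.25)
t*(R(1)*(-2)) = 433*(1*(-2))/4 = (433/4)*(-2) = -433/2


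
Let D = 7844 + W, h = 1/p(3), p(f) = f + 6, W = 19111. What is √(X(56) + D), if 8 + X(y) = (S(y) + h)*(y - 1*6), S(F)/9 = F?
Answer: √469373/3 ≈ 228.37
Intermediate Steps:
S(F) = 9*F
p(f) = 6 + f
h = ⅑ (h = 1/(6 + 3) = 1/9 = ⅑ ≈ 0.11111)
D = 26955 (D = 7844 + 19111 = 26955)
X(y) = -8 + (-6 + y)*(⅑ + 9*y) (X(y) = -8 + (9*y + ⅑)*(y - 1*6) = -8 + (⅑ + 9*y)*(y - 6) = -8 + (⅑ + 9*y)*(-6 + y) = -8 + (-6 + y)*(⅑ + 9*y))
√(X(56) + D) = √((-26/3 + 9*56² - 485/9*56) + 26955) = √((-26/3 + 9*3136 - 27160/9) + 26955) = √((-26/3 + 28224 - 27160/9) + 26955) = √(226778/9 + 26955) = √(469373/9) = √469373/3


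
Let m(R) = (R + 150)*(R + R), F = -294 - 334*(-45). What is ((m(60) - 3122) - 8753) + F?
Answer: 28061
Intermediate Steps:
F = 14736 (F = -294 + 15030 = 14736)
m(R) = 2*R*(150 + R) (m(R) = (150 + R)*(2*R) = 2*R*(150 + R))
((m(60) - 3122) - 8753) + F = ((2*60*(150 + 60) - 3122) - 8753) + 14736 = ((2*60*210 - 3122) - 8753) + 14736 = ((25200 - 3122) - 8753) + 14736 = (22078 - 8753) + 14736 = 13325 + 14736 = 28061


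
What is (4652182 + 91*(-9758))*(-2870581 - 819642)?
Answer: -13890752177492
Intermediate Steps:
(4652182 + 91*(-9758))*(-2870581 - 819642) = (4652182 - 887978)*(-3690223) = 3764204*(-3690223) = -13890752177492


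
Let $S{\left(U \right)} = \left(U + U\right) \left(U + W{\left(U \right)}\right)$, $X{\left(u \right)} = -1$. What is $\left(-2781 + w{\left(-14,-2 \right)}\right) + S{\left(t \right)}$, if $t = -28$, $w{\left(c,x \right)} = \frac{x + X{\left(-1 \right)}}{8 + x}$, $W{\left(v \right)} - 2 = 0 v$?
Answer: $- \frac{2651}{2} \approx -1325.5$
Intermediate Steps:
$W{\left(v \right)} = 2$ ($W{\left(v \right)} = 2 + 0 v = 2 + 0 = 2$)
$w{\left(c,x \right)} = \frac{-1 + x}{8 + x}$ ($w{\left(c,x \right)} = \frac{x - 1}{8 + x} = \frac{-1 + x}{8 + x}$)
$S{\left(U \right)} = 2 U \left(2 + U\right)$ ($S{\left(U \right)} = \left(U + U\right) \left(U + 2\right) = 2 U \left(2 + U\right)$)
$\left(-2781 + w{\left(-14,-2 \right)}\right) + S{\left(t \right)} = \left(-2781 + \frac{-1 - 2}{8 - 2}\right) + 2 \left(-28\right) \left(2 - 28\right) = \left(-2781 + \frac{1}{6} \left(-3\right)\right) + 2 \left(-28\right) \left(-26\right) = \left(-2781 + \frac{1}{6} \left(-3\right)\right) + 1456 = \left(-2781 - \frac{1}{2}\right) + 1456 = - \frac{5563}{2} + 1456 = - \frac{2651}{2}$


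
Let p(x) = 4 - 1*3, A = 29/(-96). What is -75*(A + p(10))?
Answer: -1675/32 ≈ -52.344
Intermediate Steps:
A = -29/96 (A = 29*(-1/96) = -29/96 ≈ -0.30208)
p(x) = 1 (p(x) = 4 - 3 = 1)
-75*(A + p(10)) = -75*(-29/96 + 1) = -75*67/96 = -1675/32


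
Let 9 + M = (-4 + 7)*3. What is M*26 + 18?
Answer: 18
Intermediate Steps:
M = 0 (M = -9 + (-4 + 7)*3 = -9 + 3*3 = -9 + 9 = 0)
M*26 + 18 = 0*26 + 18 = 0 + 18 = 18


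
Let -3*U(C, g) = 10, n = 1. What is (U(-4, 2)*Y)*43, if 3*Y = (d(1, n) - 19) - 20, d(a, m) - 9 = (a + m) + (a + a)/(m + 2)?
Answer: 35260/27 ≈ 1305.9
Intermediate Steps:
U(C, g) = -10/3 (U(C, g) = -1/3*10 = -10/3)
d(a, m) = 9 + a + m + 2*a/(2 + m) (d(a, m) = 9 + ((a + m) + (a + a)/(m + 2)) = 9 + ((a + m) + (2*a)/(2 + m)) = 9 + ((a + m) + 2*a/(2 + m)) = 9 + (a + m + 2*a/(2 + m)) = 9 + a + m + 2*a/(2 + m))
Y = -82/9 (Y = (((18 + 1**2 + 4*1 + 11*1 + 1*1)/(2 + 1) - 19) - 20)/3 = (((18 + 1 + 4 + 11 + 1)/3 - 19) - 20)/3 = (((1/3)*35 - 19) - 20)/3 = ((35/3 - 19) - 20)/3 = (-22/3 - 20)/3 = (1/3)*(-82/3) = -82/9 ≈ -9.1111)
(U(-4, 2)*Y)*43 = -10/3*(-82/9)*43 = (820/27)*43 = 35260/27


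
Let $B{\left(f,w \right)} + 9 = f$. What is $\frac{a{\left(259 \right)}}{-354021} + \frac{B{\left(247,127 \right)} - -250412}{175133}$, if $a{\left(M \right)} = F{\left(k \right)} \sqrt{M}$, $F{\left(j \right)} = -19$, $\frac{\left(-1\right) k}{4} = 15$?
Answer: $\frac{250650}{175133} + \frac{19 \sqrt{259}}{354021} \approx 1.4321$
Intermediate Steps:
$k = -60$ ($k = \left(-4\right) 15 = -60$)
$B{\left(f,w \right)} = -9 + f$
$a{\left(M \right)} = - 19 \sqrt{M}$
$\frac{a{\left(259 \right)}}{-354021} + \frac{B{\left(247,127 \right)} - -250412}{175133} = \frac{\left(-19\right) \sqrt{259}}{-354021} + \frac{\left(-9 + 247\right) - -250412}{175133} = - 19 \sqrt{259} \left(- \frac{1}{354021}\right) + \left(238 + 250412\right) \frac{1}{175133} = \frac{19 \sqrt{259}}{354021} + 250650 \cdot \frac{1}{175133} = \frac{19 \sqrt{259}}{354021} + \frac{250650}{175133} = \frac{250650}{175133} + \frac{19 \sqrt{259}}{354021}$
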